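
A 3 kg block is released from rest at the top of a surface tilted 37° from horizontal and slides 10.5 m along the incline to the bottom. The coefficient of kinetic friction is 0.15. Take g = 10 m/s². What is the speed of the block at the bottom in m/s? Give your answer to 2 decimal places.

10.06 m/s

The weight component along the incline is mg sin 37° = 18.054 N and the normal force is N = mg cos 37° = 23.959 N.
Friction up the slope is f = μN = 0.15 × 23.959 = 3.594 N, so the net downslope force is 18.054 − 3.594 = 14.460 N and a = 14.460 / 3 = 4.8200 m/s².
Starting from rest over a distance of 10.5 m, v² = 2aL = 2 × 4.8200 × 10.5 = 101.2200, so v = 10.0608 m/s.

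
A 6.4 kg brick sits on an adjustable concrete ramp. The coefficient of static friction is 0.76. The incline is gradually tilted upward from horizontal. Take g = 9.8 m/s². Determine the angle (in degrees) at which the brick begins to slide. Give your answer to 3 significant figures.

37.2°

At the threshold of sliding, static friction is at its maximum μ_s N and exactly balances the weight component along the incline: mg sin θ = μ_s mg cos θ.
Hence tan θ = μ_s = 0.76, so θ = arctan(0.76) = 37.2348°.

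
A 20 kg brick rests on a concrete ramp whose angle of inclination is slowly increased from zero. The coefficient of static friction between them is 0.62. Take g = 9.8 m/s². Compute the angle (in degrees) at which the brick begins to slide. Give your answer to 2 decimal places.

At the threshold of sliding, static friction is at its maximum μ_s N and exactly balances the weight component along the incline: mg sin θ = μ_s mg cos θ.
Hence tan θ = μ_s = 0.62, so θ = arctan(0.62) = 31.7989°.

31.80°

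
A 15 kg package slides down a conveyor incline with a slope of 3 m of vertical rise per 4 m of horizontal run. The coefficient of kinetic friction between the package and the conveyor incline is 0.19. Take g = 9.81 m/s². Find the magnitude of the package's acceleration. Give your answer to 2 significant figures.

Resolving the weight along the incline: the component pulling the package down the slope is mg sin 36.87° = 15 × 9.81 × 0.6000 = 88.290 N, and the normal force is N = mg cos 36.87° = 15 × 9.81 × 0.8000 = 117.720 N.
Kinetic friction acts up the slope with magnitude f = μN = 0.19 × 117.720 = 22.367 N.
Net force along the incline is 88.290 − 22.367 = 65.923 N, so a = 65.923 / 15 = 4.3949 m/s².

4.4 m/s²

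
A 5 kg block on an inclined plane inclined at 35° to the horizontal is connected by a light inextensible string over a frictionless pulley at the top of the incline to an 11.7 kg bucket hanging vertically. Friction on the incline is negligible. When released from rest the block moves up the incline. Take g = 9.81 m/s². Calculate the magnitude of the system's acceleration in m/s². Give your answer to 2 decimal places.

5.19 m/s²

For the block on the incline: the weight component along the slope is m₁g sin 35° = 5 × 9.81 × 0.5736 = 28.135 N and the normal force is N = m₁g cos 35° = 40.179 N.
Newton's second law for the block (up-slope positive): T − 28.135 = 5 a. For the hanging bucket (downward positive): 11.7 × 9.81 − T = 11.7 a.
Adding the two equations eliminates T: 86.642 = 16.7 a, so a = 5.1881 m/s².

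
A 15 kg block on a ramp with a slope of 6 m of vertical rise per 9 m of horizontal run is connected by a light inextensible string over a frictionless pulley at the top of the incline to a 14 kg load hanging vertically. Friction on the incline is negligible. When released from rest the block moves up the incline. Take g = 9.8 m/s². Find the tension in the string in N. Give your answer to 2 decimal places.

110.33 N

For the block on the incline: the weight component along the slope is m₁g sin 33.69° = 15 × 9.8 × 0.5547 = 81.541 N and the normal force is N = m₁g cos 33.69° = 122.311 N.
Newton's second law for the block (up-slope positive): T − 81.541 = 15 a. For the hanging load (downward positive): 14 × 9.8 − T = 14 a.
Adding the two equations eliminates T: 55.659 = 29 a, so a = 1.9193 m/s².
Then from the hanging load's equation, T = 14 × (9.8 − 1.9193) = 110.330 N.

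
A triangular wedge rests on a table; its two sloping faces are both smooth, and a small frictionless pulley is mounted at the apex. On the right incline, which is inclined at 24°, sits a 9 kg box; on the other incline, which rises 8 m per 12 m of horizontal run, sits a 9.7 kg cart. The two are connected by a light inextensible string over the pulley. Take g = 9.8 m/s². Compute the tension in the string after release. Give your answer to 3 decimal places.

Resolve each weight along its own incline: the 9 kg mass has component 9 × 9.8 × sin 24° = 35.874 N down its slope, and the 9.7 kg mass has 9.7 × 9.8 × sin 33.69° = 52.730 N down its slope.
The 9.7 kg side's 52.730 N exceeds the other side's 35.874 N, so that mass slides down and the 9 kg mass slides up. Taking that direction as positive, Newton's second law for the whole system gives 52.730 − 35.874 = (9 + 9.7) a, so a = 16.856 / 18.7 = 0.9014 m/s².
For the 9 kg mass (up-slope positive): T − 35.874 = 9 × 0.9014, so T = 43.987 N.

43.987 N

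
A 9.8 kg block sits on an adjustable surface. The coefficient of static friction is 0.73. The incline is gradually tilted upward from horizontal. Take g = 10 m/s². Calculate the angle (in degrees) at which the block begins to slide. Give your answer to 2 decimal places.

At the threshold of sliding, static friction is at its maximum μ_s N and exactly balances the weight component along the incline: mg sin θ = μ_s mg cos θ.
Hence tan θ = μ_s = 0.73, so θ = arctan(0.73) = 36.1294°.

36.13°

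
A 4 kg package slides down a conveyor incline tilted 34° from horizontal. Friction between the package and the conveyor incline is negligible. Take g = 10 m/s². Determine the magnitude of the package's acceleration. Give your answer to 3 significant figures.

5.59 m/s²

Resolving the weight along the incline: the component pulling the package down the slope is mg sin 34° = 4 × 10 × 0.5592 = 22.368 N, and the normal force is N = mg cos 34° = 4 × 10 × 0.8290 = 33.160 N.
With no friction the net force along the incline is 22.368 N, so a = g sin 34° = 22.368 / 4 = 5.5920 m/s².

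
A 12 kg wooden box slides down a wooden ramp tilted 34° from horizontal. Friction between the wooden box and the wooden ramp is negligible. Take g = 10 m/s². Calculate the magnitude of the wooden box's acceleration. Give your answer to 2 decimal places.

5.59 m/s²

Resolving the weight along the incline: the component pulling the wooden box down the slope is mg sin 34° = 12 × 10 × 0.5592 = 67.104 N, and the normal force is N = mg cos 34° = 12 × 10 × 0.8290 = 99.480 N.
With no friction the net force along the incline is 67.104 N, so a = g sin 34° = 67.104 / 12 = 5.5920 m/s².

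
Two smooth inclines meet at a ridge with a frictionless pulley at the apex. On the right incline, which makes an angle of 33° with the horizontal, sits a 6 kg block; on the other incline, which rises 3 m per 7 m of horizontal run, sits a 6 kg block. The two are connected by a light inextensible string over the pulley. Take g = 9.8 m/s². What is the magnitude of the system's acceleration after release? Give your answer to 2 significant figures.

0.74 m/s²

Resolve each weight along its own incline: the 6 kg mass has component 6 × 9.8 × sin 33° = 32.025 N down its slope, and the 6 kg mass has 6 × 9.8 × sin 23.20° = 23.162 N down its slope.
The 6 kg side's 32.025 N exceeds the other side's 23.162 N, so that mass slides down and the 6 kg mass slides up. Taking that direction as positive, Newton's second law for the whole system gives 32.025 − 23.162 = (6 + 6) a, so a = 8.863 / 12 = 0.7386 m/s².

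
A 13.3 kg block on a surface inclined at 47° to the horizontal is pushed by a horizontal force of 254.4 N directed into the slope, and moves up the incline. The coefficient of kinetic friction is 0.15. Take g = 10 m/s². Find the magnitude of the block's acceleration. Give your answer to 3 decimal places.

The horizontal push has components F cos 47° = 254.4 × 0.6820 = 173.501 N up the incline and F sin 47° = 254.4 × 0.7314 = 186.068 N pressing into the surface.
The normal force is therefore N = mg cos 47° + F sin 47° = 90.706 + 186.068 = 276.774 N, and kinetic friction down the slope is μN = 0.15 × 276.774 = 41.516 N.
Along the incline: F cos 47° − mg sin 47° − μN = ma, so 173.501 − 97.276 − 41.516 = 13.3 a, giving a = 2.6097 m/s².

2.610 m/s²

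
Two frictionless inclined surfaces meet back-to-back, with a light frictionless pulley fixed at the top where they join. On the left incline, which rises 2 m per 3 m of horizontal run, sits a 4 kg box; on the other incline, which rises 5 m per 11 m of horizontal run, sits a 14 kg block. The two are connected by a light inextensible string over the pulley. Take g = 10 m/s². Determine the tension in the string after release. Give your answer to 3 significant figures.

Resolve each weight along its own incline: the 4 kg mass has component 4 × 10 × sin 33.69° = 22.188 N down its slope, and the 14 kg mass has 14 × 10 × sin 24.44° = 57.932 N down its slope.
The 14 kg side's 57.932 N exceeds the other side's 22.188 N, so that mass slides down and the 4 kg mass slides up. Taking that direction as positive, Newton's second law for the whole system gives 57.932 − 22.188 = (4 + 14) a, so a = 35.744 / 18 = 1.9858 m/s².
For the 4 kg mass (up-slope positive): T − 22.188 = 4 × 1.9858, so T = 30.131 N.

30.1 N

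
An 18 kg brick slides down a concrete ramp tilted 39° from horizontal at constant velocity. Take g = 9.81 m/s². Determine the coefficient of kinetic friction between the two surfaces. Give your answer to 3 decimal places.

At constant velocity the net force along the incline is zero: mg sin 39° = μ mg cos 39°.
So μ = tan 39° = 0.6293 / 0.7771 = 0.8098.

0.810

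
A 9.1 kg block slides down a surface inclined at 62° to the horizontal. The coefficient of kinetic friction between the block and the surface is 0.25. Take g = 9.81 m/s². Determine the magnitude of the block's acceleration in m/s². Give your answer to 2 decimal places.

Resolving the weight along the incline: the component pulling the block down the slope is mg sin 62° = 9.1 × 9.81 × 0.8829 = 78.817 N, and the normal force is N = mg cos 62° = 9.1 × 9.81 × 0.4695 = 41.913 N.
Kinetic friction acts up the slope with magnitude f = μN = 0.25 × 41.913 = 10.478 N.
Net force along the incline is 78.817 − 10.478 = 68.339 N, so a = 68.339 / 9.1 = 7.5098 m/s².

7.51 m/s²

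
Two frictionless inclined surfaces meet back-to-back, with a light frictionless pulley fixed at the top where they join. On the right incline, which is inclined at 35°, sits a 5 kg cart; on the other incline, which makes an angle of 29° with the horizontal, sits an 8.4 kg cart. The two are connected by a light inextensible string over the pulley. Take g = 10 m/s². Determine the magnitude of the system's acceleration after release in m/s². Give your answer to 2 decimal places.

Resolve each weight along its own incline: the 5 kg mass has component 5 × 10 × sin 35° = 28.679 N down its slope, and the 8.4 kg mass has 8.4 × 10 × sin 29° = 40.724 N down its slope.
The 8.4 kg side's 40.724 N exceeds the other side's 28.679 N, so that mass slides down and the 5 kg mass slides up. Taking that direction as positive, Newton's second law for the whole system gives 40.724 − 28.679 = (5 + 8.4) a, so a = 12.045 / 13.4 = 0.8989 m/s².

0.90 m/s²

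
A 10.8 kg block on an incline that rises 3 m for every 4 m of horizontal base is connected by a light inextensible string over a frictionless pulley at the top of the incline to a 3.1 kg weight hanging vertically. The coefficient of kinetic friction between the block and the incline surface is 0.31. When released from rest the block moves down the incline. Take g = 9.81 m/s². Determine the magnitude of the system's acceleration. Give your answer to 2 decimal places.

0.50 m/s²

For the block on the incline: the weight component along the slope is m₁g sin 36.87° = 10.8 × 9.81 × 0.6000 = 63.569 N and the normal force is N = m₁g cos 36.87° = 84.758 N.
Kinetic friction opposes the block's motion down the incline: f = μN = 0.31 × 84.758 = 26.275 N acting up the slope.
Newton's second law for the block (down-slope positive): 63.569 − 26.275 − T = 10.8 a. For the hanging weight (upward positive): T − 3.1 × 9.81 = 3.1 a.
Adding the two equations eliminates T: 6.883 = 13.9 a, so a = 0.4952 m/s².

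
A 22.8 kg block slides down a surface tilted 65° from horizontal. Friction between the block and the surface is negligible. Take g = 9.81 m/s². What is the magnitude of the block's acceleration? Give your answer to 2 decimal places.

Resolving the weight along the incline: the component pulling the block down the slope is mg sin 65° = 22.8 × 9.81 × 0.9063 = 202.710 N, and the normal force is N = mg cos 65° = 22.8 × 9.81 × 0.4226 = 94.522 N.
With no friction the net force along the incline is 202.710 N, so a = g sin 65° = 202.710 / 22.8 = 8.8908 m/s².

8.89 m/s²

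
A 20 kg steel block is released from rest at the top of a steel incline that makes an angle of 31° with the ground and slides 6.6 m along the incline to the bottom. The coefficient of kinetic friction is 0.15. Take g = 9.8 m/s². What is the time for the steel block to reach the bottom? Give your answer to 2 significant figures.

1.9 s

The weight component along the incline is mg sin 31° = 100.947 N and the normal force is N = mg cos 31° = 168.005 N.
Friction up the slope is f = μN = 0.15 × 168.005 = 25.201 N, so the net downslope force is 100.947 − 25.201 = 75.746 N and a = 75.746 / 20 = 3.7873 m/s².
Starting from rest, L = ½at², so t = √(2L/a) = √(2 × 6.6 / 3.7873) = 1.8669 s.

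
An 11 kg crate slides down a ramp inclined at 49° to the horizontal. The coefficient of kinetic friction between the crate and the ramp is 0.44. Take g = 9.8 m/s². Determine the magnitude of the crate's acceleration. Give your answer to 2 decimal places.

4.57 m/s²

Resolving the weight along the incline: the component pulling the crate down the slope is mg sin 49° = 11 × 9.8 × 0.7547 = 81.357 N, and the normal force is N = mg cos 49° = 11 × 9.8 × 0.6561 = 70.728 N.
Kinetic friction acts up the slope with magnitude f = μN = 0.44 × 70.728 = 31.120 N.
Net force along the incline is 81.357 − 31.120 = 50.237 N, so a = 50.237 / 11 = 4.5670 m/s².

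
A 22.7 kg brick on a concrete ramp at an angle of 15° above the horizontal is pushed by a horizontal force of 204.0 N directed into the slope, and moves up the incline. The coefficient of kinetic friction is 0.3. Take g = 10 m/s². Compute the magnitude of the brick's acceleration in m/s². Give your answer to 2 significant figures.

The horizontal push has components F cos 15° = 204.0 × 0.9659 = 197.044 N up the incline and F sin 15° = 204.0 × 0.2588 = 52.795 N pressing into the surface.
The normal force is therefore N = mg cos 15° + F sin 15° = 219.259 + 52.795 = 272.054 N, and kinetic friction down the slope is μN = 0.3 × 272.054 = 81.616 N.
Along the incline: F cos 15° − mg sin 15° − μN = ma, so 197.044 − 58.748 − 81.616 = 22.7 a, giving a = 2.4969 m/s².

2.5 m/s²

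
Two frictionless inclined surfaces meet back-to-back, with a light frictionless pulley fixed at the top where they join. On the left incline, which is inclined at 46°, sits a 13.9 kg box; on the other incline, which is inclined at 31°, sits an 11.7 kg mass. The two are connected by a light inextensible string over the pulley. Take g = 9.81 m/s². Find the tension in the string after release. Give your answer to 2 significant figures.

Resolve each weight along its own incline: the 13.9 kg mass has component 13.9 × 9.81 × sin 46° = 98.088 N down its slope, and the 11.7 kg mass has 11.7 × 9.81 × sin 31° = 59.115 N down its slope.
The 13.9 kg side's 98.088 N exceeds the other side's 59.115 N, so that mass slides down and the 11.7 kg mass slides up. Taking that direction as positive, Newton's second law for the whole system gives 98.088 − 59.115 = (13.9 + 11.7) a, so a = 38.973 / 25.6 = 1.5224 m/s².
For the 11.7 kg mass (up-slope positive): T − 59.115 = 11.7 × 1.5224, so T = 76.927 N.

77 N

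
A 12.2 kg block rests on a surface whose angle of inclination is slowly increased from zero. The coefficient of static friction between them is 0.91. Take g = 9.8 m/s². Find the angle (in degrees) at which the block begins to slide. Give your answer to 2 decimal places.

At the threshold of sliding, static friction is at its maximum μ_s N and exactly balances the weight component along the incline: mg sin θ = μ_s mg cos θ.
Hence tan θ = μ_s = 0.91, so θ = arctan(0.91) = 42.3022°.

42.30°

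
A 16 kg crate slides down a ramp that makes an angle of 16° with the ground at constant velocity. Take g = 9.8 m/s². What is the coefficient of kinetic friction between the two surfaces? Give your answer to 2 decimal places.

At constant velocity the net force along the incline is zero: mg sin 16° = μ mg cos 16°.
So μ = tan 16° = 0.2756 / 0.9613 = 0.2867.

0.29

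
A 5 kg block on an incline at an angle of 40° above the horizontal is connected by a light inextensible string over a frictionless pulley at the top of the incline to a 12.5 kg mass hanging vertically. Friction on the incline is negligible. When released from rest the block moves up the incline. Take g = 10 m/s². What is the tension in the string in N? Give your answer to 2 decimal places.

For the block on the incline: the weight component along the slope is m₁g sin 40° = 5 × 10 × 0.6428 = 32.140 N and the normal force is N = m₁g cos 40° = 38.302 N.
Newton's second law for the block (up-slope positive): T − 32.140 = 5 a. For the hanging mass (downward positive): 12.5 × 10 − T = 12.5 a.
Adding the two equations eliminates T: 92.860 = 17.5 a, so a = 5.3063 m/s².
Then from the hanging mass's equation, T = 12.5 × (10 − 5.3063) = 58.671 N.

58.67 N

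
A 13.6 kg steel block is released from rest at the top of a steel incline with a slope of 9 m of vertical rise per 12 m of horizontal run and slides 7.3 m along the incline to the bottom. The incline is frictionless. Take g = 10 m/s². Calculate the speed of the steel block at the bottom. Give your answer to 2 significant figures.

9.4 m/s

The weight component along the incline is mg sin 36.87° = 81.600 N and the normal force is N = mg cos 36.87° = 108.800 N.
With no friction, a = g sin 36.87° = 6.0000 m/s².
Starting from rest over a distance of 7.3 m, v² = 2aL = 2 × 6.0000 × 7.3 = 87.6000, so v = 9.3595 m/s.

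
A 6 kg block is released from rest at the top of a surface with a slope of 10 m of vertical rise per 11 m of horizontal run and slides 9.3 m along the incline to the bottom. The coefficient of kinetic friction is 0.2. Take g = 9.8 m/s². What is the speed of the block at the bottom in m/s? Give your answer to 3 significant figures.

9.78 m/s

The weight component along the incline is mg sin 42.27° = 39.553 N and the normal force is N = mg cos 42.27° = 43.508 N.
Friction up the slope is f = μN = 0.2 × 43.508 = 8.702 N, so the net downslope force is 39.553 − 8.702 = 30.851 N and a = 30.851 / 6 = 5.1418 m/s².
Starting from rest over a distance of 9.3 m, v² = 2aL = 2 × 5.1418 × 9.3 = 95.6375, so v = 9.7794 m/s.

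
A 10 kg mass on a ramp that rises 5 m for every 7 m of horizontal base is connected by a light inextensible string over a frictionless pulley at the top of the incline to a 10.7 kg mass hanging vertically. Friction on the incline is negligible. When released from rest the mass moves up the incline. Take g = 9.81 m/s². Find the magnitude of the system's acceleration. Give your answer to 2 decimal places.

For the mass on the incline: the weight component along the slope is m₁g sin 35.54° = 10 × 9.81 × 0.5812 = 57.016 N and the normal force is N = m₁g cos 35.54° = 79.827 N.
Newton's second law for the mass (up-slope positive): T − 57.016 = 10 a. For the hanging mass (downward positive): 10.7 × 9.81 − T = 10.7 a.
Adding the two equations eliminates T: 47.951 = 20.7 a, so a = 2.3165 m/s².

2.32 m/s²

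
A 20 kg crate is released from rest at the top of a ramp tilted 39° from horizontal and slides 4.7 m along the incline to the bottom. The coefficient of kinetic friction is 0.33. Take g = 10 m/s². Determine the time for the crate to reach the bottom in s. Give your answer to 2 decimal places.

The weight component along the incline is mg sin 39° = 125.864 N and the normal force is N = mg cos 39° = 155.429 N.
Friction up the slope is f = μN = 0.33 × 155.429 = 51.292 N, so the net downslope force is 125.864 − 51.292 = 74.572 N and a = 74.572 / 20 = 3.7286 m/s².
Starting from rest, L = ½at², so t = √(2L/a) = √(2 × 4.7 / 3.7286) = 1.5878 s.

1.59 s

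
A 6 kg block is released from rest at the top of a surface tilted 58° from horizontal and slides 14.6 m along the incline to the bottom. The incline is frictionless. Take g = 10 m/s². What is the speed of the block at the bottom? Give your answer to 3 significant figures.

15.7 m/s

The weight component along the incline is mg sin 58° = 50.883 N and the normal force is N = mg cos 58° = 31.795 N.
With no friction, a = g sin 58° = 8.4805 m/s².
Starting from rest over a distance of 14.6 m, v² = 2aL = 2 × 8.4805 × 14.6 = 247.6306, so v = 15.7363 m/s.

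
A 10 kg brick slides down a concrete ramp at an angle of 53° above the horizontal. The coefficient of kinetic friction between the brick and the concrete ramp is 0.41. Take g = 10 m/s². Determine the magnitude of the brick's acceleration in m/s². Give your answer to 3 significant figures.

5.52 m/s²

Resolving the weight along the incline: the component pulling the brick down the slope is mg sin 53° = 10 × 10 × 0.7986 = 79.860 N, and the normal force is N = mg cos 53° = 10 × 10 × 0.6018 = 60.180 N.
Kinetic friction acts up the slope with magnitude f = μN = 0.41 × 60.180 = 24.674 N.
Net force along the incline is 79.860 − 24.674 = 55.186 N, so a = 55.186 / 10 = 5.5186 m/s².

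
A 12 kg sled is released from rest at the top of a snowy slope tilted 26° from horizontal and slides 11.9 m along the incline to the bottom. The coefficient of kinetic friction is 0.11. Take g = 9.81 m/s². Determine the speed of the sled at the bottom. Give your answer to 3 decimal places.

The weight component along the incline is mg sin 26° = 51.605 N and the normal force is N = mg cos 26° = 105.806 N.
Friction up the slope is f = μN = 0.11 × 105.806 = 11.639 N, so the net downslope force is 51.605 − 11.639 = 39.966 N and a = 39.966 / 12 = 3.3305 m/s².
Starting from rest over a distance of 11.9 m, v² = 2aL = 2 × 3.3305 × 11.9 = 79.2659, so v = 8.9031 m/s.

8.903 m/s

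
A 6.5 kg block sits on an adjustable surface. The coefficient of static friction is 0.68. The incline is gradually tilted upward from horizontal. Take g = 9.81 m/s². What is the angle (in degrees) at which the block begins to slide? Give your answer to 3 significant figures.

34.2°

At the threshold of sliding, static friction is at its maximum μ_s N and exactly balances the weight component along the incline: mg sin θ = μ_s mg cos θ.
Hence tan θ = μ_s = 0.68, so θ = arctan(0.68) = 34.2157°.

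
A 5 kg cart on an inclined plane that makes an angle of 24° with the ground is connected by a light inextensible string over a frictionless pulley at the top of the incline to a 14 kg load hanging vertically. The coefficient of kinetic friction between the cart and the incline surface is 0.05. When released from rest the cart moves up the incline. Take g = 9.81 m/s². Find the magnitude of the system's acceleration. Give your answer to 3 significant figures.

6.06 m/s²

For the cart on the incline: the weight component along the slope is m₁g sin 24° = 5 × 9.81 × 0.4067 = 19.949 N and the normal force is N = m₁g cos 24° = 44.809 N.
Kinetic friction opposes the cart's motion up the incline: f = μN = 0.05 × 44.809 = 2.240 N acting down the slope.
Newton's second law for the cart (up-slope positive): T − 19.949 − 2.240 = 5 a. For the hanging load (downward positive): 14 × 9.81 − T = 14 a.
Adding the two equations eliminates T: 115.151 = 19 a, so a = 6.0606 m/s².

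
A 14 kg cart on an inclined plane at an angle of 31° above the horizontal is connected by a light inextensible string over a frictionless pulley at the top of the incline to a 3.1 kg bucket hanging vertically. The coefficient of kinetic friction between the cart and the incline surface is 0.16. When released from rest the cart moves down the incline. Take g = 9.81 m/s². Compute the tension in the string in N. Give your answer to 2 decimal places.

34.31 N

For the cart on the incline: the weight component along the slope is m₁g sin 31° = 14 × 9.81 × 0.5150 = 70.730 N and the normal force is N = m₁g cos 31° = 117.723 N.
Kinetic friction opposes the cart's motion down the incline: f = μN = 0.16 × 117.723 = 18.836 N acting up the slope.
Newton's second law for the cart (down-slope positive): 70.730 − 18.836 − T = 14 a. For the hanging bucket (upward positive): T − 3.1 × 9.81 = 3.1 a.
Adding the two equations eliminates T: 21.483 = 17.1 a, so a = 1.2563 m/s².
Then from the hanging bucket's equation, T = 3.1 × (9.81 + 1.2563) = 34.306 N.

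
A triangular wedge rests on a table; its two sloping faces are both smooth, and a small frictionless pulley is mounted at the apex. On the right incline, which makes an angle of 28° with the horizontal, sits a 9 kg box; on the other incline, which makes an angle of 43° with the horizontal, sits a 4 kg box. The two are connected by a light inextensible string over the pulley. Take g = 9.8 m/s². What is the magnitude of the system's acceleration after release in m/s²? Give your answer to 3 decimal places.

Resolve each weight along its own incline: the 9 kg mass has component 9 × 9.8 × sin 28° = 41.407 N down its slope, and the 4 kg mass has 4 × 9.8 × sin 43° = 26.734 N down its slope.
The 9 kg side's 41.407 N exceeds the other side's 26.734 N, so that mass slides down and the 4 kg mass slides up. Taking that direction as positive, Newton's second law for the whole system gives 41.407 − 26.734 = (9 + 4) a, so a = 14.673 / 13 = 1.1287 m/s².

1.129 m/s²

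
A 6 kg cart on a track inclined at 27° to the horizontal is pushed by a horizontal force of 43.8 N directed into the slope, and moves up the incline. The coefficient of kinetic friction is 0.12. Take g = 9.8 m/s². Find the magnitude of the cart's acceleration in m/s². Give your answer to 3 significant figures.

The horizontal push has components F cos 27° = 43.8 × 0.8910 = 39.026 N up the incline and F sin 27° = 43.8 × 0.4540 = 19.885 N pressing into the surface.
The normal force is therefore N = mg cos 27° + F sin 27° = 52.391 + 19.885 = 72.276 N, and kinetic friction down the slope is μN = 0.12 × 72.276 = 8.673 N.
Along the incline: F cos 27° − mg sin 27° − μN = ma, so 39.026 − 26.695 − 8.673 = 6 a, giving a = 0.6097 m/s².

0.610 m/s²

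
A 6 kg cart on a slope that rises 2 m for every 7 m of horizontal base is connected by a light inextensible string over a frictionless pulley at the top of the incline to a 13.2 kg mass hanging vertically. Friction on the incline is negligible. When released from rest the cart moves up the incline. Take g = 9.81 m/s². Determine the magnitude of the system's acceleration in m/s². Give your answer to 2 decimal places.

For the cart on the incline: the weight component along the slope is m₁g sin 15.95° = 6 × 9.81 × 0.2747 = 16.169 N and the normal force is N = m₁g cos 15.95° = 56.595 N.
Newton's second law for the cart (up-slope positive): T − 16.169 = 6 a. For the hanging mass (downward positive): 13.2 × 9.81 − T = 13.2 a.
Adding the two equations eliminates T: 113.323 = 19.2 a, so a = 5.9022 m/s².

5.90 m/s²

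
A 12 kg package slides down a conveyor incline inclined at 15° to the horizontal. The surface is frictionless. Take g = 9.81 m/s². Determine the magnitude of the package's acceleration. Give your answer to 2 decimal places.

2.54 m/s²

Resolving the weight along the incline: the component pulling the package down the slope is mg sin 15° = 12 × 9.81 × 0.2588 = 30.466 N, and the normal force is N = mg cos 15° = 12 × 9.81 × 0.9659 = 113.706 N.
With no friction the net force along the incline is 30.466 N, so a = g sin 15° = 30.466 / 12 = 2.5388 m/s².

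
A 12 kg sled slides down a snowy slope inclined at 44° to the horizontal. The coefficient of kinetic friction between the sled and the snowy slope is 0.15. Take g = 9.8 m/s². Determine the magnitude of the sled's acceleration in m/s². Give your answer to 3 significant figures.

Resolving the weight along the incline: the component pulling the sled down the slope is mg sin 44° = 12 × 9.8 × 0.6947 = 81.697 N, and the normal force is N = mg cos 44° = 12 × 9.8 × 0.7193 = 84.590 N.
Kinetic friction acts up the slope with magnitude f = μN = 0.15 × 84.590 = 12.688 N.
Net force along the incline is 81.697 − 12.688 = 69.009 N, so a = 69.009 / 12 = 5.7508 m/s².

5.75 m/s²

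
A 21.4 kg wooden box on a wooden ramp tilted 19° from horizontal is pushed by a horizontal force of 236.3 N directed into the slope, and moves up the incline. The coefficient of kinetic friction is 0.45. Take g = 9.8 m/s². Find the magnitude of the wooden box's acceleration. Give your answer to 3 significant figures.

The horizontal push has components F cos 19° = 236.3 × 0.9455 = 223.422 N up the incline and F sin 19° = 236.3 × 0.3256 = 76.939 N pressing into the surface.
The normal force is therefore N = mg cos 19° + F sin 19° = 198.290 + 76.939 = 275.229 N, and kinetic friction down the slope is μN = 0.45 × 275.229 = 123.853 N.
Along the incline: F cos 19° − mg sin 19° − μN = ma, so 223.422 − 68.285 − 123.853 = 21.4 a, giving a = 1.4619 m/s².

1.46 m/s²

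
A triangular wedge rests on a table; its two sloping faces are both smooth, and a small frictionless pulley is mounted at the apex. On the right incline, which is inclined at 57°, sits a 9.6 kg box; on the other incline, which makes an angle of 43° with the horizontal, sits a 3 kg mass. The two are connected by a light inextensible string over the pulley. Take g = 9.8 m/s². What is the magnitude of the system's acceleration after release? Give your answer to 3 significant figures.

4.67 m/s²

Resolve each weight along its own incline: the 9.6 kg mass has component 9.6 × 9.8 × sin 57° = 78.902 N down its slope, and the 3 kg mass has 3 × 9.8 × sin 43° = 20.051 N down its slope.
The 9.6 kg side's 78.902 N exceeds the other side's 20.051 N, so that mass slides down and the 3 kg mass slides up. Taking that direction as positive, Newton's second law for the whole system gives 78.902 − 20.051 = (9.6 + 3) a, so a = 58.851 / 12.6 = 4.6707 m/s².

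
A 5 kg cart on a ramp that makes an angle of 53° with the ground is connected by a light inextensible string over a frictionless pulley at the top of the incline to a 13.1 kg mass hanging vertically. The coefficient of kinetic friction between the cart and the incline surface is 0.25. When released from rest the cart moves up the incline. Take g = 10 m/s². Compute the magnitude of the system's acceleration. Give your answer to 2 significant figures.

4.6 m/s²

For the cart on the incline: the weight component along the slope is m₁g sin 53° = 5 × 10 × 0.7986 = 39.930 N and the normal force is N = m₁g cos 53° = 30.091 N.
Kinetic friction opposes the cart's motion up the incline: f = μN = 0.25 × 30.091 = 7.523 N acting down the slope.
Newton's second law for the cart (up-slope positive): T − 39.930 − 7.523 = 5 a. For the hanging mass (downward positive): 13.1 × 10 − T = 13.1 a.
Adding the two equations eliminates T: 83.547 = 18.1 a, so a = 4.6159 m/s².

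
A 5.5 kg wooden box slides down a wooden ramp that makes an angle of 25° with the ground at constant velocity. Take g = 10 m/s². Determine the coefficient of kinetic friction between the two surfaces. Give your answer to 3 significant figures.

0.466

At constant velocity the net force along the incline is zero: mg sin 25° = μ mg cos 25°.
So μ = tan 25° = 0.4226 / 0.9063 = 0.4663.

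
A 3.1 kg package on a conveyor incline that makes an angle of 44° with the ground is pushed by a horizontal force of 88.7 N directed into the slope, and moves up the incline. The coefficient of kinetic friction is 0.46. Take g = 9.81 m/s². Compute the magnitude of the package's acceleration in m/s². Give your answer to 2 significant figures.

The horizontal push has components F cos 44° = 88.7 × 0.7193 = 63.802 N up the incline and F sin 44° = 88.7 × 0.6947 = 61.620 N pressing into the surface.
The normal force is therefore N = mg cos 44° + F sin 44° = 21.875 + 61.620 = 83.495 N, and kinetic friction down the slope is μN = 0.46 × 83.495 = 38.408 N.
Along the incline: F cos 44° − mg sin 44° − μN = ma, so 63.802 − 21.127 − 38.408 = 3.1 a, giving a = 1.3765 m/s².

1.4 m/s²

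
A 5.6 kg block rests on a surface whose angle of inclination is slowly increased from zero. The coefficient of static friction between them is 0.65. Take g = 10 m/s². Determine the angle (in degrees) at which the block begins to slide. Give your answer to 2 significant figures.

At the threshold of sliding, static friction is at its maximum μ_s N and exactly balances the weight component along the incline: mg sin θ = μ_s mg cos θ.
Hence tan θ = μ_s = 0.65, so θ = arctan(0.65) = 33.0239°.

33°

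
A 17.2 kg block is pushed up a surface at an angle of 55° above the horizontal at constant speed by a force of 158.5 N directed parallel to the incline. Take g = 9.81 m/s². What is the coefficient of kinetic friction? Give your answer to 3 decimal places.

At constant speed ΣF = 0 along the incline. The applied 158.5 N acts up the slope; the weight component mg sin 55° = 138.217 N and kinetic friction μN both act down the slope.
So 158.5 = 138.217 + μ × 96.781, giving μ = (158.5 − 138.217) / 96.781 = 0.2096.

0.210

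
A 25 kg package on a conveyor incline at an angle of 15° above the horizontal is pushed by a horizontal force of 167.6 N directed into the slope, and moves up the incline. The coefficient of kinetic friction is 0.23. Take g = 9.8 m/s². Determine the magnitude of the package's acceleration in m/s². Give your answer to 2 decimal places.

1.36 m/s²

The horizontal push has components F cos 15° = 167.6 × 0.9659 = 161.885 N up the incline and F sin 15° = 167.6 × 0.2588 = 43.375 N pressing into the surface.
The normal force is therefore N = mg cos 15° + F sin 15° = 236.646 + 43.375 = 280.021 N, and kinetic friction down the slope is μN = 0.23 × 280.021 = 64.405 N.
Along the incline: F cos 15° − mg sin 15° − μN = ma, so 161.885 − 63.406 − 64.405 = 25 a, giving a = 1.3630 m/s².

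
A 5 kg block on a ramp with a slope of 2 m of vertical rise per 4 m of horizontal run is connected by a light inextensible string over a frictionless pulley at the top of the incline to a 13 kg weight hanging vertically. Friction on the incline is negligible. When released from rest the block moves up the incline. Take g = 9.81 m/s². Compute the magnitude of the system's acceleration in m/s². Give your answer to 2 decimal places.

For the block on the incline: the weight component along the slope is m₁g sin 26.57° = 5 × 9.81 × 0.4472 = 21.935 N and the normal force is N = m₁g cos 26.57° = 43.872 N.
Newton's second law for the block (up-slope positive): T − 21.935 = 5 a. For the hanging weight (downward positive): 13 × 9.81 − T = 13 a.
Adding the two equations eliminates T: 105.595 = 18 a, so a = 5.8664 m/s².

5.87 m/s²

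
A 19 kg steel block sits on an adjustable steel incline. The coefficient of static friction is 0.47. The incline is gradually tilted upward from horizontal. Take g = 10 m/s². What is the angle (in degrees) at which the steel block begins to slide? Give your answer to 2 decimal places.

25.17°

At the threshold of sliding, static friction is at its maximum μ_s N and exactly balances the weight component along the incline: mg sin θ = μ_s mg cos θ.
Hence tan θ = μ_s = 0.47, so θ = arctan(0.47) = 25.1735°.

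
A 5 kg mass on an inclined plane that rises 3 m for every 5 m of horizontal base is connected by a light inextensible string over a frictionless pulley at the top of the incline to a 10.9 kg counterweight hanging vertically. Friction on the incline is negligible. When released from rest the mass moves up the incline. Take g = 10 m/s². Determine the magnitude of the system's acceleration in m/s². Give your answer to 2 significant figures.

For the mass on the incline: the weight component along the slope is m₁g sin 30.96° = 5 × 10 × 0.5145 = 25.725 N and the normal force is N = m₁g cos 30.96° = 42.875 N.
Newton's second law for the mass (up-slope positive): T − 25.725 = 5 a. For the hanging counterweight (downward positive): 10.9 × 10 − T = 10.9 a.
Adding the two equations eliminates T: 83.275 = 15.9 a, so a = 5.2374 m/s².

5.2 m/s²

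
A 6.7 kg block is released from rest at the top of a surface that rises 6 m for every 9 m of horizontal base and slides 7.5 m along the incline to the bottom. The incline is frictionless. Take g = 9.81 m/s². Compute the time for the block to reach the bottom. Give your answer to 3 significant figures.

The weight component along the incline is mg sin 33.69° = 36.459 N and the normal force is N = mg cos 33.69° = 54.688 N.
With no friction, a = g sin 33.69° = 5.4416 m/s².
Starting from rest, L = ½at², so t = √(2L/a) = √(2 × 7.5 / 5.4416) = 1.6603 s.

1.66 s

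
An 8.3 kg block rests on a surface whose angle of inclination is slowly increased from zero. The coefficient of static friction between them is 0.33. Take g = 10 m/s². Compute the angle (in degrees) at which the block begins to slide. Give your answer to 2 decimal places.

18.26°

At the threshold of sliding, static friction is at its maximum μ_s N and exactly balances the weight component along the incline: mg sin θ = μ_s mg cos θ.
Hence tan θ = μ_s = 0.33, so θ = arctan(0.33) = 18.2629°.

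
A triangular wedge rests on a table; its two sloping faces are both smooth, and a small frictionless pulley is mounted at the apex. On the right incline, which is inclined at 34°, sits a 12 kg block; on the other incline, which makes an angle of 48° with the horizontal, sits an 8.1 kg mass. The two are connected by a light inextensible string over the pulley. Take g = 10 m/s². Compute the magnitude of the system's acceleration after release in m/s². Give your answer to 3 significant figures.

0.344 m/s²

Resolve each weight along its own incline: the 12 kg mass has component 12 × 10 × sin 34° = 67.103 N down its slope, and the 8.1 kg mass has 8.1 × 10 × sin 48° = 60.195 N down its slope.
The 12 kg side's 67.103 N exceeds the other side's 60.195 N, so that mass slides down and the 8.1 kg mass slides up. Taking that direction as positive, Newton's second law for the whole system gives 67.103 − 60.195 = (12 + 8.1) a, so a = 6.908 / 20.1 = 0.3437 m/s².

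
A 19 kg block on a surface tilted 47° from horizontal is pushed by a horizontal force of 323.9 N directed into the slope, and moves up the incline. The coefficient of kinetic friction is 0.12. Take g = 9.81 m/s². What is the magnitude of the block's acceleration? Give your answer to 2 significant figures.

2.2 m/s²

The horizontal push has components F cos 47° = 323.9 × 0.6820 = 220.900 N up the incline and F sin 47° = 323.9 × 0.7314 = 236.900 N pressing into the surface.
The normal force is therefore N = mg cos 47° + F sin 47° = 127.118 + 236.900 = 364.018 N, and kinetic friction down the slope is μN = 0.12 × 364.018 = 43.682 N.
Along the incline: F cos 47° − mg sin 47° − μN = ma, so 220.900 − 136.326 − 43.682 = 19 a, giving a = 2.1522 m/s².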